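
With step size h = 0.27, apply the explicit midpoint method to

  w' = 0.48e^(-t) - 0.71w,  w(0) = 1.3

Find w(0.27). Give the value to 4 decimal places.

Midpoint: k1 = f(t_n, w_n); k2 = f(t_n + h/2, w_n + (h/2)·k1); w_{n+1} = w_n + h·k2.
t=0.000000, w=1.300000:
  k1 = f(0.000000, 1.300000) = -0.443000
  k2 = f(0.135000, 1.240195) = -0.461155
  w ← 1.300000 + 0.27·(-0.461155) = 1.175488
w(0.27) ≈ 1.1755

1.1755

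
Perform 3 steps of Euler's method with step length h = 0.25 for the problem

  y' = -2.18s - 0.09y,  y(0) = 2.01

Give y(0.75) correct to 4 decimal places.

Euler: y_{n+1} = y_n + h·f(s_n, y_n).
s=0.000000, y=2.010000: f=-0.180900 → y ← 2.010000 + 0.25·(-0.180900) = 1.964775
s=0.250000, y=1.964775: f=-0.721830 → y ← 1.964775 + 0.25·(-0.721830) = 1.784318
s=0.500000, y=1.784318: f=-1.250589 → y ← 1.784318 + 0.25·(-1.250589) = 1.471670
y(0.75) ≈ 1.4717

1.4717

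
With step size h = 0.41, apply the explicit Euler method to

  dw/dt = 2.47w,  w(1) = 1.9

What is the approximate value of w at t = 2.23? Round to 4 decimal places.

15.4914

Euler: w_{n+1} = w_n + h·f(t_n, w_n).
t=1.000000, w=1.900000: f=4.693000 → w ← 1.900000 + 0.41·4.693000 = 3.824130
t=1.410000, w=3.824130: f=9.445601 → w ← 3.824130 + 0.41·9.445601 = 7.696826
t=1.820000, w=7.696826: f=19.011161 → w ← 7.696826 + 0.41·19.011161 = 15.491403
w(2.23) ≈ 15.4914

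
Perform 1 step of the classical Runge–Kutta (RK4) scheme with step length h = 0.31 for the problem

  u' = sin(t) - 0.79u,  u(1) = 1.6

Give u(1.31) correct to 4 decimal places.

1.5037

RK4: k1 = f(t_n, u_n); k2 = f(t_n + h/2, u_n + (h/2)·k1); k3 = f(t_n + h/2, u_n + (h/2)·k2); k4 = f(t_n + h, u_n + h·k3); u_{n+1} = u_n + (h/6)·(k1 + 2k2 + 2k3 + k4).
t=1.000000, u=1.600000:
  k1 = f(1.000000, 1.600000) = -0.422529
  k2 = f(1.155000, 1.534508) = -0.297466
  k3 = f(1.155000, 1.553893) = -0.312780
  k4 = f(1.310000, 1.503038) = -0.221215
  u ← 1.600000 + (0.31/6)·(k1 + 2k2 + 2k3 + k4) = 1.503681
u(1.31) ≈ 1.5037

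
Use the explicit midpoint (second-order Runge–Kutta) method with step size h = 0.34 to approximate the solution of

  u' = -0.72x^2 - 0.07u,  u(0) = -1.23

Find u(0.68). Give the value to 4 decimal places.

-1.2431

Midpoint: k1 = f(x_n, u_n); k2 = f(x_n + h/2, u_n + (h/2)·k1); u_{n+1} = u_n + h·k2.
x=0.000000, u=-1.230000:
  k1 = f(0.000000, -1.230000) = 0.086100
  k2 = f(0.170000, -1.215363) = 0.064267
  u ← -1.230000 + 0.34·0.064267 = -1.208149
x=0.340000, u=-1.208149:
  k1 = f(0.340000, -1.208149) = 0.001338
  k2 = f(0.510000, -1.207922) = -0.102717
  u ← -1.208149 + 0.34·(-0.102717) = -1.243073
u(0.68) ≈ -1.2431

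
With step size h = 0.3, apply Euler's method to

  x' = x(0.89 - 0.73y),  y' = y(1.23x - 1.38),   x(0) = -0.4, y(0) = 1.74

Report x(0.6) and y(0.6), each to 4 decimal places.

-0.3898, 0.3473

Euler on (x,y): x_{n+1} = x_n + h·x', y_{n+1} = y_n + h·y'.
0.000000: (-0.400000, 1.740000); f=(0.152080, -3.257280) → (-0.354376, 0.762816)
0.300000: (-0.354376, 0.762816); f=(-0.118058, -1.385184) → (-0.389794, 0.347261)
(x(0.6), y(0.6)) ≈ (-0.3898, 0.3473)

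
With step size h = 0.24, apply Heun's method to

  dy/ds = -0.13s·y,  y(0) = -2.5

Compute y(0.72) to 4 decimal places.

-2.4171

Heun: k1 = f(s_n, y_n); k2 = f(s_n + h, y_n + h·k1); y_{n+1} = y_n + (h/2)·(k1 + k2).
s=0.000000, y=-2.500000:
  k1 = f(0.000000, -2.500000) = 0.000000
  k2 = f(0.240000, -2.500000) = 0.078000
  y ← -2.500000 + (0.24/2)·(0.000000 + 0.078000) = -2.490640
s=0.240000, y=-2.490640:
  k1 = f(0.240000, -2.490640) = 0.077708
  k2 = f(0.480000, -2.471990) = 0.154252
  y ← -2.490640 + (0.24/2)·(0.077708 + 0.154252) = -2.462805
s=0.480000, y=-2.462805:
  k1 = f(0.480000, -2.462805) = 0.153679
  k2 = f(0.720000, -2.425922) = 0.227066
  y ← -2.462805 + (0.24/2)·(0.153679 + 0.227066) = -2.417115
y(0.72) ≈ -2.4171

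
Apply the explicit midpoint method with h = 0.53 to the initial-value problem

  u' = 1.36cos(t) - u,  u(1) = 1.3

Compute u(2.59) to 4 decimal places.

-0.1682

Midpoint: k1 = f(t_n, u_n); k2 = f(t_n + h/2, u_n + (h/2)·k1); u_{n+1} = u_n + h·k2.
t=1.000000, u=1.300000:
  k1 = f(1.000000, 1.300000) = -0.565189
  k2 = f(1.265000, 1.150225) = -0.740793
  u ← 1.300000 + 0.53·(-0.740793) = 0.907380
t=1.530000, u=0.907380:
  k1 = f(1.530000, 0.907380) = -0.851912
  k2 = f(1.795000, 0.681623) = -0.983992
  u ← 0.907380 + 0.53·(-0.983992) = 0.385864
t=2.060000, u=0.385864:
  k1 = f(2.060000, 0.385864) = -1.024959
  k2 = f(2.325000, 0.114250) = -1.045453
  u ← 0.385864 + 0.53·(-1.045453) = -0.168226
u(2.59) ≈ -0.1682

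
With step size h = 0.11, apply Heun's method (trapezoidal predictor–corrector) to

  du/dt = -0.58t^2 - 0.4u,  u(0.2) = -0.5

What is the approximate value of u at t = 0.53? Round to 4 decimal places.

Heun: k1 = f(t_n, u_n); k2 = f(t_n + h, u_n + h·k1); u_{n+1} = u_n + (h/2)·(k1 + k2).
t=0.200000, u=-0.500000:
  k1 = f(0.200000, -0.500000) = 0.176800
  k2 = f(0.310000, -0.480552) = 0.136483
  u ← -0.500000 + (0.11/2)·(0.176800 + 0.136483) = -0.482769
t=0.310000, u=-0.482769:
  k1 = f(0.310000, -0.482769) = 0.137370
  k2 = f(0.420000, -0.467659) = 0.084752
  u ← -0.482769 + (0.11/2)·(0.137370 + 0.084752) = -0.470553
t=0.420000, u=-0.470553:
  k1 = f(0.420000, -0.470553) = 0.085909
  k2 = f(0.530000, -0.461103) = 0.021519
  u ← -0.470553 + (0.11/2)·(0.085909 + 0.021519) = -0.464644
u(0.53) ≈ -0.4646

-0.4646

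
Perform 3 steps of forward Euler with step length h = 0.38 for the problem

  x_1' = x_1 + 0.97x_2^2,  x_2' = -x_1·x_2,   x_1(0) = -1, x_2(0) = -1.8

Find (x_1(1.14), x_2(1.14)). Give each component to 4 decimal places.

Euler on (x_1,x_2): x_1_{n+1} = x_1_n + h·x_1', x_2_{n+1} = x_2_n + h·x_2'.
0.000000: (-1.000000, -1.800000); f=(2.142800, -1.800000) → (-0.185736, -2.484000)
0.380000: (-0.185736, -2.484000); f=(5.799412, -0.461368) → (2.018041, -2.659320)
0.760000: (2.018041, -2.659320); f=(8.877864, 5.366616) → (5.391629, -0.620006)
(x_1(1.14), x_2(1.14)) ≈ (5.3916, -0.6200)

5.3916, -0.6200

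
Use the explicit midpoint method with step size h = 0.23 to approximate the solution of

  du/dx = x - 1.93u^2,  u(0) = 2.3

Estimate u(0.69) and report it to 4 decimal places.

Midpoint: k1 = f(x_n, u_n); k2 = f(x_n + h/2, u_n + (h/2)·k1); u_{n+1} = u_n + h·k2.
x=0.000000, u=2.300000:
  k1 = f(0.000000, 2.300000) = -10.209700
  k2 = f(0.115000, 1.125884) = -2.331499
  u ← 2.300000 + 0.23·(-2.331499) = 1.763755
x=0.230000, u=1.763755:
  k1 = f(0.230000, 1.763755) = -5.773907
  k2 = f(0.345000, 1.099756) = -1.989264
  u ← 1.763755 + 0.23·(-1.989264) = 1.306225
x=0.460000, u=1.306225:
  k1 = f(0.460000, 1.306225) = -2.833010
  k2 = f(0.575000, 0.980428) = -1.280193
  u ← 1.306225 + 0.23·(-1.280193) = 1.011780
u(0.69) ≈ 1.0118

1.0118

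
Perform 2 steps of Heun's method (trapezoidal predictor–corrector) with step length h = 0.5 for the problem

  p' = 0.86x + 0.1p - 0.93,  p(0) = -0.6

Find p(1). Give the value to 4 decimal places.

-1.1999

Heun: k1 = f(x_n, p_n); k2 = f(x_n + h, p_n + h·k1); p_{n+1} = p_n + (h/2)·(k1 + k2).
x=0.000000, p=-0.600000:
  k1 = f(0.000000, -0.600000) = -0.990000
  k2 = f(0.500000, -1.095000) = -0.609500
  p ← -0.600000 + (0.5/2)·(-0.990000 + (-0.609500)) = -0.999875
x=0.500000, p=-0.999875:
  k1 = f(0.500000, -0.999875) = -0.599988
  k2 = f(1.000000, -1.299869) = -0.199987
  p ← -0.999875 + (0.5/2)·(-0.599988 + (-0.199987)) = -1.199869
p(1) ≈ -1.1999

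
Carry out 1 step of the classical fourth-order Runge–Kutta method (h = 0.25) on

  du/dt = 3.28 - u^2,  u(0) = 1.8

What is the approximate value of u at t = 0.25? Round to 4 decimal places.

RK4: k1 = f(t_n, u_n); k2 = f(t_n + h/2, u_n + (h/2)·k1); k3 = f(t_n + h/2, u_n + (h/2)·k2); k4 = f(t_n + h, u_n + h·k3); u_{n+1} = u_n + (h/6)·(k1 + 2k2 + 2k3 + k4).
t=0.000000, u=1.800000:
  k1 = f(0.000000, 1.800000) = 0.040000
  k2 = f(0.125000, 1.805000) = 0.021975
  k3 = f(0.125000, 1.802747) = 0.030104
  k4 = f(0.250000, 1.807526) = 0.012850
  u ← 1.800000 + (0.25/6)·(k1 + 2k2 + 2k3 + k4) = 1.806542
u(0.25) ≈ 1.8065

1.8065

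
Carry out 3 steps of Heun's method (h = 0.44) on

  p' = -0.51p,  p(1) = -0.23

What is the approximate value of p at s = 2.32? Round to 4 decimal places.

Heun: k1 = f(s_n, p_n); k2 = f(s_n + h, p_n + h·k1); p_{n+1} = p_n + (h/2)·(k1 + k2).
s=1.000000, p=-0.230000:
  k1 = f(1.000000, -0.230000) = 0.117300
  k2 = f(1.440000, -0.178388) = 0.090978
  p ← -0.230000 + (0.44/2)·(0.117300 + 0.090978) = -0.184179
s=1.440000, p=-0.184179:
  k1 = f(1.440000, -0.184179) = 0.093931
  k2 = f(1.880000, -0.142849) = 0.072853
  p ← -0.184179 + (0.44/2)·(0.093931 + 0.072853) = -0.147486
s=1.880000, p=-0.147486:
  k1 = f(1.880000, -0.147486) = 0.075218
  k2 = f(2.320000, -0.114390) = 0.058339
  p ← -0.147486 + (0.44/2)·(0.075218 + 0.058339) = -0.118104
p(2.32) ≈ -0.1181

-0.1181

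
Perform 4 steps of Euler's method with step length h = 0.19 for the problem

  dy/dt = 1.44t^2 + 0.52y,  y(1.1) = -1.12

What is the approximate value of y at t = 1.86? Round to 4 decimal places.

Euler: y_{n+1} = y_n + h·f(t_n, y_n).
t=1.100000, y=-1.120000: f=1.160000 → y ← -1.120000 + 0.19·1.160000 = -0.899600
t=1.290000, y=-0.899600: f=1.928512 → y ← -0.899600 + 0.19·1.928512 = -0.533183
t=1.480000, y=-0.533183: f=2.876921 → y ← -0.533183 + 0.19·2.876921 = 0.013432
t=1.670000, y=0.013432: f=4.023001 → y ← 0.013432 + 0.19·4.023001 = 0.777802
y(1.86) ≈ 0.7778

0.7778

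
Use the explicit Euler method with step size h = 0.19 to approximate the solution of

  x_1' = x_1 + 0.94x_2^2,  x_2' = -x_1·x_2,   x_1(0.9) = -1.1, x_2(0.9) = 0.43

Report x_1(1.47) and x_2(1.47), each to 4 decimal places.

-1.6750, 0.8263

Euler on (x_1,x_2): x_1_{n+1} = x_1_n + h·x_1', x_2_{n+1} = x_2_n + h·x_2'.
0.900000: (-1.100000, 0.430000); f=(-0.926194, 0.473000) → (-1.275977, 0.519870)
1.090000: (-1.275977, 0.519870); f=(-1.021928, 0.663342) → (-1.470143, 0.645905)
1.280000: (-1.470143, 0.645905); f=(-1.077981, 0.949573) → (-1.674960, 0.826324)
(x_1(1.47), x_2(1.47)) ≈ (-1.6750, 0.8263)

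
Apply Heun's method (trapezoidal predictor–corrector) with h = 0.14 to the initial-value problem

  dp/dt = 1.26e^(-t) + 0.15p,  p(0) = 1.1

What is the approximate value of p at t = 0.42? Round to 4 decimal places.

Heun: k1 = f(t_n, p_n); k2 = f(t_n + h, p_n + h·k1); p_{n+1} = p_n + (h/2)·(k1 + k2).
t=0.000000, p=1.100000:
  k1 = f(0.000000, 1.100000) = 1.425000
  k2 = f(0.140000, 1.299500) = 1.290316
  p ← 1.100000 + (0.14/2)·(1.425000 + 1.290316) = 1.290072
t=0.140000, p=1.290072:
  k1 = f(0.140000, 1.290072) = 1.288902
  k2 = f(0.280000, 1.470518) = 1.172865
  p ← 1.290072 + (0.14/2)·(1.288902 + 1.172865) = 1.462396
t=0.280000, p=1.462396:
  k1 = f(0.280000, 1.462396) = 1.171647
  k2 = f(0.420000, 1.626426) = 1.071843
  p ← 1.462396 + (0.14/2)·(1.171647 + 1.071843) = 1.619440
p(0.42) ≈ 1.6194

1.6194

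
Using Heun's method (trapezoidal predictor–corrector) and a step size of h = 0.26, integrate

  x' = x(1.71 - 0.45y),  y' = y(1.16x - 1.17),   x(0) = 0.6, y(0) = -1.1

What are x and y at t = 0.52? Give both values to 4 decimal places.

1.7847, -1.1218

Heun on (x,y): k1 = f(t_n, state_n); k2 = f(t_n + h, state_n + h·k1); state_{n+1} = state_n + (h/2)·(k1 + k2).
0.000000: (0.600000, -1.100000)
  k1 = (1.323000, 0.521400)
  predictor → (0.943980, -0.964436)
  k2 = (2.023890, 0.072316)
  → (1.035096, -1.022817)
0.260000: (1.035096, -1.022817)
  k1 = (2.246435, -0.031412)
  predictor → (1.619169, -1.030984)
  k2 = (3.519980, -0.730179)
  → (1.784730, -1.121824)
(x(0.52), y(0.52)) ≈ (1.7847, -1.1218)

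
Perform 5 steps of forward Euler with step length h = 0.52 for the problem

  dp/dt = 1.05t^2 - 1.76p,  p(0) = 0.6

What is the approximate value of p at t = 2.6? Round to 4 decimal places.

2.4792

Euler: p_{n+1} = p_n + h·f(t_n, p_n).
t=0.000000, p=0.600000: f=-1.056000 → p ← 0.600000 + 0.52·(-1.056000) = 0.050880
t=0.520000, p=0.050880: f=0.194371 → p ← 0.050880 + 0.52·0.194371 = 0.151953
t=1.040000, p=0.151953: f=0.868243 → p ← 0.151953 + 0.52·0.868243 = 0.603439
t=1.560000, p=0.603439: f=1.493227 → p ← 0.603439 + 0.52·1.493227 = 1.379917
t=2.080000, p=1.379917: f=2.114066 → p ← 1.379917 + 0.52·2.114066 = 2.479231
p(2.6) ≈ 2.4792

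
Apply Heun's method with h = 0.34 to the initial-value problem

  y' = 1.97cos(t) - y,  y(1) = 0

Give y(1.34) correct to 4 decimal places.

Heun: k1 = f(t_n, y_n); k2 = f(t_n + h, y_n + h·k1); y_{n+1} = y_n + (h/2)·(k1 + k2).
t=1.000000, y=0.000000:
  k1 = f(1.000000, 0.000000) = 1.064396
  k2 = f(1.340000, 0.361894) = 0.088749
  y ← 0.000000 + (0.34/2)·(1.064396 + 0.088749) = 0.196034
y(1.34) ≈ 0.1960

0.1960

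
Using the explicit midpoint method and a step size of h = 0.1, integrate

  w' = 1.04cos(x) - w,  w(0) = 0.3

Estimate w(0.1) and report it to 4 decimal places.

0.3702

Midpoint: k1 = f(x_n, w_n); k2 = f(x_n + h/2, w_n + (h/2)·k1); w_{n+1} = w_n + h·k2.
x=0.000000, w=0.300000:
  k1 = f(0.000000, 0.300000) = 0.740000
  k2 = f(0.050000, 0.337000) = 0.701700
  w ← 0.300000 + 0.1·0.701700 = 0.370170
w(0.1) ≈ 0.3702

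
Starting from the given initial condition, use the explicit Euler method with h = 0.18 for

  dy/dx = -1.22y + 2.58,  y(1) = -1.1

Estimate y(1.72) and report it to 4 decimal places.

Euler: y_{n+1} = y_n + h·f(x_n, y_n).
x=1.000000, y=-1.100000: f=3.922000 → y ← -1.100000 + 0.18·3.922000 = -0.394040
x=1.180000, y=-0.394040: f=3.060729 → y ← -0.394040 + 0.18·3.060729 = 0.156891
x=1.360000, y=0.156891: f=2.388593 → y ← 0.156891 + 0.18·2.388593 = 0.586838
x=1.540000, y=0.586838: f=1.864058 → y ← 0.586838 + 0.18·1.864058 = 0.922368
y(1.72) ≈ 0.9224

0.9224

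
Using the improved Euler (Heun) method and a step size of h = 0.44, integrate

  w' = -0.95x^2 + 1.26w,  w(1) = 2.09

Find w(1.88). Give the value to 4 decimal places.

3.3902

Heun: k1 = f(x_n, w_n); k2 = f(x_n + h, w_n + h·k1); w_{n+1} = w_n + (h/2)·(k1 + k2).
x=1.000000, w=2.090000:
  k1 = f(1.000000, 2.090000) = 1.683400
  k2 = f(1.440000, 2.830696) = 1.596757
  w ← 2.090000 + (0.44/2)·(1.683400 + 1.596757) = 2.811635
x=1.440000, w=2.811635:
  k1 = f(1.440000, 2.811635) = 1.572740
  k2 = f(1.880000, 3.503640) = 1.056906
  w ← 2.811635 + (0.44/2)·(1.572740 + 1.056906) = 3.390157
w(1.88) ≈ 3.3902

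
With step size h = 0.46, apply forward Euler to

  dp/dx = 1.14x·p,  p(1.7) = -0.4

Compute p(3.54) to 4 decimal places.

Euler: p_{n+1} = p_n + h·f(x_n, p_n).
x=1.700000, p=-0.400000: f=-0.775200 → p ← -0.400000 + 0.46·(-0.775200) = -0.756592
x=2.160000, p=-0.756592: f=-1.863032 → p ← -0.756592 + 0.46·(-1.863032) = -1.613587
x=2.620000, p=-1.613587: f=-4.819461 → p ← -1.613587 + 0.46·(-4.819461) = -3.830539
x=3.080000, p=-3.830539: f=-13.449788 → p ← -3.830539 + 0.46·(-13.449788) = -10.017441
p(3.54) ≈ -10.0174

-10.0174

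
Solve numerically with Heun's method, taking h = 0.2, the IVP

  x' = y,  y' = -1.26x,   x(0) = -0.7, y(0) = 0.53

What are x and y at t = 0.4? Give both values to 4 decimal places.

-0.4232, 0.8208

Heun on (x,y): k1 = f(t_n, state_n); k2 = f(t_n + h, state_n + h·k1); state_{n+1} = state_n + (h/2)·(k1 + k2).
0.000000: (-0.700000, 0.530000)
  k1 = (0.530000, 0.882000)
  predictor → (-0.594000, 0.706400)
  k2 = (0.706400, 0.748440)
  → (-0.576360, 0.693044)
0.200000: (-0.576360, 0.693044)
  k1 = (0.693044, 0.726214)
  predictor → (-0.437751, 0.838287)
  k2 = (0.838287, 0.551567)
  → (-0.423227, 0.820822)
(x(0.4), y(0.4)) ≈ (-0.4232, 0.8208)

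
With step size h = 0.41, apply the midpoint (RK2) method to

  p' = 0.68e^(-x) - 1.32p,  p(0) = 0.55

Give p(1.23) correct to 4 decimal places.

0.3052

Midpoint: k1 = f(x_n, p_n); k2 = f(x_n + h/2, p_n + (h/2)·k1); p_{n+1} = p_n + h·k2.
x=0.000000, p=0.550000:
  k1 = f(0.000000, 0.550000) = -0.046000
  k2 = f(0.205000, 0.540570) = -0.159592
  p ← 0.550000 + 0.41·(-0.159592) = 0.484567
x=0.410000, p=0.484567:
  k1 = f(0.410000, 0.484567) = -0.188347
  k2 = f(0.615000, 0.445956) = -0.221026
  p ← 0.484567 + 0.41·(-0.221026) = 0.393946
x=0.820000, p=0.393946:
  k1 = f(0.820000, 0.393946) = -0.220516
  k2 = f(1.025000, 0.348741) = -0.216356
  p ← 0.393946 + 0.41·(-0.216356) = 0.305240
p(1.23) ≈ 0.3052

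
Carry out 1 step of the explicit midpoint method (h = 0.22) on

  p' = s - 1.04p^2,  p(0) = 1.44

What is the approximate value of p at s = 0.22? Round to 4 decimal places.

Midpoint: k1 = f(s_n, p_n); k2 = f(s_n + h/2, p_n + (h/2)·k1); p_{n+1} = p_n + h·k2.
s=0.000000, p=1.440000:
  k1 = f(0.000000, 1.440000) = -2.156544
  k2 = f(0.110000, 1.202780) = -1.394547
  p ← 1.440000 + 0.22·(-1.394547) = 1.133200
p(0.22) ≈ 1.1332

1.1332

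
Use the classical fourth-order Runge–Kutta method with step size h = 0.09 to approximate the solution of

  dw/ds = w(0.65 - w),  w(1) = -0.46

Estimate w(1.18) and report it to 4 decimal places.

RK4: k1 = f(s_n, w_n); k2 = f(s_n + h/2, w_n + (h/2)·k1); k3 = f(s_n + h/2, w_n + (h/2)·k2); k4 = f(s_n + h, w_n + h·k3); w_{n+1} = w_n + (h/6)·(k1 + 2k2 + 2k3 + k4).
s=1.000000, w=-0.460000:
  k1 = f(1.000000, -0.460000) = -0.510600
  k2 = f(1.045000, -0.482977) = -0.547202
  k3 = f(1.045000, -0.484624) = -0.549866
  k4 = f(1.090000, -0.509488) = -0.590745
  w ← -0.460000 + (0.09/6)·(k1 + 2k2 + 2k3 + k4) = -0.509432
s=1.090000, w=-0.509432:
  k1 = f(1.090000, -0.509432) = -0.590652
  k2 = f(1.135000, -0.536012) = -0.635716
  k3 = f(1.135000, -0.538039) = -0.639212
  k4 = f(1.180000, -0.566961) = -0.689970
  w ← -0.509432 + (0.09/6)·(k1 + 2k2 + 2k3 + k4) = -0.566889
w(1.18) ≈ -0.5669

-0.5669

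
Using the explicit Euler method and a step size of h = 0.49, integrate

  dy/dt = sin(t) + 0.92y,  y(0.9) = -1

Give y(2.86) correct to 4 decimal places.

-1.2248

Euler: y_{n+1} = y_n + h·f(t_n, y_n).
t=0.900000, y=-1.000000: f=-0.136673 → y ← -1.000000 + 0.49·(-0.136673) = -1.066970
t=1.390000, y=-1.066970: f=0.002089 → y ← -1.066970 + 0.49·0.002089 = -1.065946
t=1.880000, y=-1.065946: f=-0.028095 → y ← -1.065946 + 0.49·(-0.028095) = -1.079713
t=2.370000, y=-1.079713: f=-0.296058 → y ← -1.079713 + 0.49·(-0.296058) = -1.224781
y(2.86) ≈ -1.2248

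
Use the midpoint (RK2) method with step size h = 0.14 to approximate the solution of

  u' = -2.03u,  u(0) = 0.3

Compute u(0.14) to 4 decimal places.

0.2269

Midpoint: k1 = f(t_n, u_n); k2 = f(t_n + h/2, u_n + (h/2)·k1); u_{n+1} = u_n + h·k2.
t=0.000000, u=0.300000:
  k1 = f(0.000000, 0.300000) = -0.609000
  k2 = f(0.070000, 0.257370) = -0.522461
  u ← 0.300000 + 0.14·(-0.522461) = 0.226855
u(0.14) ≈ 0.2269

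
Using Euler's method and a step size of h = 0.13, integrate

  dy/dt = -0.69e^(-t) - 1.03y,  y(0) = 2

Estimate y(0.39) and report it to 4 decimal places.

Euler: y_{n+1} = y_n + h·f(t_n, y_n).
t=0.000000, y=2.000000: f=-2.750000 → y ← 2.000000 + 0.13·(-2.750000) = 1.642500
t=0.130000, y=1.642500: f=-2.297661 → y ← 1.642500 + 0.13·(-2.297661) = 1.343804
t=0.260000, y=1.343804: f=-1.916144 → y ← 1.343804 + 0.13·(-1.916144) = 1.094705
y(0.39) ≈ 1.0947

1.0947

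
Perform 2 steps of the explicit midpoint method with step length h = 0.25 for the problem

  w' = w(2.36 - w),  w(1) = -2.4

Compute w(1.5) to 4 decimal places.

-114.2046

Midpoint: k1 = f(t_n, w_n); k2 = f(t_n + h/2, w_n + (h/2)·k1); w_{n+1} = w_n + h·k2.
t=1.000000, w=-2.400000:
  k1 = f(1.000000, -2.400000) = -11.424000
  k2 = f(1.125000, -3.828000) = -23.687664
  w ← -2.400000 + 0.25·(-23.687664) = -8.321916
t=1.250000, w=-8.321916:
  k1 = f(1.250000, -8.321916) = -88.894008
  k2 = f(1.375000, -19.433667) = -423.530865
  w ← -8.321916 + 0.25·(-423.530865) = -114.204632
w(1.5) ≈ -114.2046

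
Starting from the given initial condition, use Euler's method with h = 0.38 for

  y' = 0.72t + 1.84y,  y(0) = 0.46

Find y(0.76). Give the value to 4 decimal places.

1.4321

Euler: y_{n+1} = y_n + h·f(t_n, y_n).
t=0.000000, y=0.460000: f=0.846400 → y ← 0.460000 + 0.38·0.846400 = 0.781632
t=0.380000, y=0.781632: f=1.711803 → y ← 0.781632 + 0.38·1.711803 = 1.432117
y(0.76) ≈ 1.4321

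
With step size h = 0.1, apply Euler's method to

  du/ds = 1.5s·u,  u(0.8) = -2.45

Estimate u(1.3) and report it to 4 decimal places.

-4.9236

Euler: u_{n+1} = u_n + h·f(s_n, u_n).
s=0.800000, u=-2.450000: f=-2.940000 → u ← -2.450000 + 0.1·(-2.940000) = -2.744000
s=0.900000, u=-2.744000: f=-3.704400 → u ← -2.744000 + 0.1·(-3.704400) = -3.114440
s=1.000000, u=-3.114440: f=-4.671660 → u ← -3.114440 + 0.1·(-4.671660) = -3.581606
s=1.100000, u=-3.581606: f=-5.909650 → u ← -3.581606 + 0.1·(-5.909650) = -4.172571
s=1.200000, u=-4.172571: f=-7.510628 → u ← -4.172571 + 0.1·(-7.510628) = -4.923634
u(1.3) ≈ -4.9236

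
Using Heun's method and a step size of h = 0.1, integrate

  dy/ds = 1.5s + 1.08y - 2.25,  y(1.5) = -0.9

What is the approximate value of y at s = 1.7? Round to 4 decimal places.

Heun: k1 = f(s_n, y_n); k2 = f(s_n + h, y_n + h·k1); y_{n+1} = y_n + (h/2)·(k1 + k2).
s=1.500000, y=-0.900000:
  k1 = f(1.500000, -0.900000) = -0.972000
  k2 = f(1.600000, -0.997200) = -0.926976
  y ← -0.900000 + (0.1/2)·(-0.972000 + (-0.926976)) = -0.994949
s=1.600000, y=-0.994949:
  k1 = f(1.600000, -0.994949) = -0.924545
  k2 = f(1.700000, -1.087403) = -0.874396
  y ← -0.994949 + (0.1/2)·(-0.924545 + (-0.874396)) = -1.084896
y(1.7) ≈ -1.0849

-1.0849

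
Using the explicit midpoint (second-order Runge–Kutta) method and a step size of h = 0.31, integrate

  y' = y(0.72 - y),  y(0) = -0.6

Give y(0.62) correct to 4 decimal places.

-1.5978

Midpoint: k1 = f(s_n, y_n); k2 = f(s_n + h/2, y_n + (h/2)·k1); y_{n+1} = y_n + h·k2.
s=0.000000, y=-0.600000:
  k1 = f(0.000000, -0.600000) = -0.792000
  k2 = f(0.155000, -0.722760) = -1.042769
  y ← -0.600000 + 0.31·(-1.042769) = -0.923258
s=0.310000, y=-0.923258:
  k1 = f(0.310000, -0.923258) = -1.517152
  k2 = f(0.465000, -1.158417) = -2.175990
  y ← -0.923258 + 0.31·(-2.175990) = -1.597815
y(0.62) ≈ -1.5978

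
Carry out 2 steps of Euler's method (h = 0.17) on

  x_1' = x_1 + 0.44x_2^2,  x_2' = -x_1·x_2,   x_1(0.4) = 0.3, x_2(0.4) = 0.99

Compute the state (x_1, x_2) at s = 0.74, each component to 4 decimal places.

0.5625, 0.8717

Euler on (x_1,x_2): x_1_{n+1} = x_1_n + h·x_1', x_2_{n+1} = x_2_n + h·x_2'.
0.400000: (0.300000, 0.990000); f=(0.731244, -0.297000) → (0.424311, 0.939510)
0.570000: (0.424311, 0.939510); f=(0.812690, -0.398645) → (0.562469, 0.871740)
(x_1(0.74), x_2(0.74)) ≈ (0.5625, 0.8717)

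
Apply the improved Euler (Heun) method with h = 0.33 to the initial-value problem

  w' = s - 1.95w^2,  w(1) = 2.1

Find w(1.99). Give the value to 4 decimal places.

1.0038

Heun: k1 = f(s_n, w_n); k2 = f(s_n + h, w_n + h·k1); w_{n+1} = w_n + (h/2)·(k1 + k2).
s=1.000000, w=2.100000:
  k1 = f(1.000000, 2.100000) = -7.599500
  k2 = f(1.330000, -0.407835) = 1.005658
  w ← 2.100000 + (0.33/2)·(-7.599500 + 1.005658) = 1.012016
s=1.330000, w=1.012016:
  k1 = f(1.330000, 1.012016) = -0.667144
  k2 = f(1.660000, 0.791858) = 0.437272
  w ← 1.012016 + (0.33/2)·(-0.667144 + 0.437272) = 0.974087
s=1.660000, w=0.974087:
  k1 = f(1.660000, 0.974087) = -0.190249
  k2 = f(1.990000, 0.911305) = 0.370571
  w ← 0.974087 + (0.33/2)·(-0.190249 + 0.370571) = 1.003840
w(1.99) ≈ 1.0038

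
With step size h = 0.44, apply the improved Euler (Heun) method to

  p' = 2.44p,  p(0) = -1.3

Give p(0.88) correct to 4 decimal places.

Heun: k1 = f(t_n, p_n); k2 = f(t_n + h, p_n + h·k1); p_{n+1} = p_n + (h/2)·(k1 + k2).
t=0.000000, p=-1.300000:
  k1 = f(0.000000, -1.300000) = -3.172000
  k2 = f(0.440000, -2.695680) = -6.577459
  p ← -1.300000 + (0.44/2)·(-3.172000 + (-6.577459)) = -3.444881
t=0.440000, p=-3.444881:
  k1 = f(0.440000, -3.444881) = -8.405510
  k2 = f(0.880000, -7.143305) = -17.429665
  p ← -3.444881 + (0.44/2)·(-8.405510 + (-17.429665)) = -9.128619
p(0.88) ≈ -9.1286

-9.1286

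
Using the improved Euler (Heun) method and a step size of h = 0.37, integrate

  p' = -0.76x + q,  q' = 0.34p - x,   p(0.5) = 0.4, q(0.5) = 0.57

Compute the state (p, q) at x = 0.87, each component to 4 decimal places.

Heun on (p,q): k1 = f(x_n, state_n); k2 = f(x_n + h, state_n + h·k1); state_{n+1} = state_n + (h/2)·(k1 + k2).
0.500000: (0.400000, 0.570000)
  k1 = (0.190000, -0.364000)
  predictor → (0.470300, 0.435320)
  k2 = (-0.225880, -0.710098)
  → (0.393362, 0.371292)
(p(0.87), q(0.87)) ≈ (0.3934, 0.3713)

0.3934, 0.3713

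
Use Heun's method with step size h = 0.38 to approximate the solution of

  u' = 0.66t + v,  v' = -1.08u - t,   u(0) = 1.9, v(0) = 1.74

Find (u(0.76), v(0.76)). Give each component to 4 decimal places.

2.6702, -0.5523

Heun on (u,v): k1 = f(t_n, state_n); k2 = f(t_n + h, state_n + h·k1); state_{n+1} = state_n + (h/2)·(k1 + k2).
0.000000: (1.900000, 1.740000)
  k1 = (1.740000, -2.052000)
  predictor → (2.561200, 0.960240)
  k2 = (1.211040, -3.146096)
  → (2.460698, 0.752362)
0.380000: (2.460698, 0.752362)
  k1 = (1.003162, -3.037553)
  predictor → (2.841899, -0.401909)
  k2 = (0.099691, -3.829251)
  → (2.670240, -0.552331)
(u(0.76), v(0.76)) ≈ (2.6702, -0.5523)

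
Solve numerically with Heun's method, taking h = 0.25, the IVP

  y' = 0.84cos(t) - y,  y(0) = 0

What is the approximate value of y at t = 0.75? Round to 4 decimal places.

0.3877

Heun: k1 = f(t_n, y_n); k2 = f(t_n + h, y_n + h·k1); y_{n+1} = y_n + (h/2)·(k1 + k2).
t=0.000000, y=0.000000:
  k1 = f(0.000000, 0.000000) = 0.840000
  k2 = f(0.250000, 0.210000) = 0.603886
  y ← 0.000000 + (0.25/2)·(0.840000 + 0.603886) = 0.180486
t=0.250000, y=0.180486:
  k1 = f(0.250000, 0.180486) = 0.633401
  k2 = f(0.500000, 0.338836) = 0.398333
  y ← 0.180486 + (0.25/2)·(0.633401 + 0.398333) = 0.309453
t=0.500000, y=0.309453:
  k1 = f(0.500000, 0.309453) = 0.427717
  k2 = f(0.750000, 0.416382) = 0.198237
  y ← 0.309453 + (0.25/2)·(0.427717 + 0.198237) = 0.387697
y(0.75) ≈ 0.3877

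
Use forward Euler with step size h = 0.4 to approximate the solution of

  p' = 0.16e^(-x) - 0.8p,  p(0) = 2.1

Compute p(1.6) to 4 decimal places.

Euler: p_{n+1} = p_n + h·f(x_n, p_n).
x=0.000000, p=2.100000: f=-1.520000 → p ← 2.100000 + 0.4·(-1.520000) = 1.492000
x=0.400000, p=1.492000: f=-1.086349 → p ← 1.492000 + 0.4·(-1.086349) = 1.057460
x=0.800000, p=1.057460: f=-0.774076 → p ← 1.057460 + 0.4·(-0.774076) = 0.747830
x=1.200000, p=0.747830: f=-0.550073 → p ← 0.747830 + 0.4·(-0.550073) = 0.527801
p(1.6) ≈ 0.5278

0.5278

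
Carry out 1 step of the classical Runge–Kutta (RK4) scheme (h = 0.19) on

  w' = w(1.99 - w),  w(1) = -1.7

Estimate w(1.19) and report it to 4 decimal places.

-4.0572

RK4: k1 = f(x_n, w_n); k2 = f(x_n + h/2, w_n + (h/2)·k1); k3 = f(x_n + h/2, w_n + (h/2)·k2); k4 = f(x_n + h, w_n + h·k3); w_{n+1} = w_n + (h/6)·(k1 + 2k2 + 2k3 + k4).
x=1.000000, w=-1.700000:
  k1 = f(1.000000, -1.700000) = -6.273000
  k2 = f(1.095000, -2.295935) = -9.840228
  k3 = f(1.095000, -2.634822) = -12.185580
  k4 = f(1.190000, -4.015260) = -24.112683
  w ← -1.700000 + (0.19/6)·(k1 + 2k2 + 2k3 + k4) = -4.057181
w(1.19) ≈ -4.0572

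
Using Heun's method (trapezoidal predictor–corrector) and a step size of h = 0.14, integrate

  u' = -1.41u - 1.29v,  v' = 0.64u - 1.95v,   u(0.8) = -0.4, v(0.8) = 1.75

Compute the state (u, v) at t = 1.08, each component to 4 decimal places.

Heun on (u,v): k1 = f(t_n, state_n); k2 = f(t_n + h, state_n + h·k1); state_{n+1} = state_n + (h/2)·(k1 + k2).
0.800000: (-0.400000, 1.750000)
  k1 = (-1.693500, -3.668500)
  predictor → (-0.637090, 1.236410)
  k2 = (-0.696672, -2.818737)
  → (-0.567312, 1.295893)
0.940000: (-0.567312, 1.295893)
  k1 = (-0.871793, -2.890072)
  predictor → (-0.689363, 0.891283)
  k2 = (-0.177754, -2.179195)
  → (-0.640780, 0.941045)
(u(1.08), v(1.08)) ≈ (-0.6408, 0.9410)

-0.6408, 0.9410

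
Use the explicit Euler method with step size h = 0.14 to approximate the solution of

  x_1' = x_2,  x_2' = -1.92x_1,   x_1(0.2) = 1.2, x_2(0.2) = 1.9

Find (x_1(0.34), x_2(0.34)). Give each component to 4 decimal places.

Euler on (x_1,x_2): x_1_{n+1} = x_1_n + h·x_1', x_2_{n+1} = x_2_n + h·x_2'.
0.200000: (1.200000, 1.900000); f=(1.900000, -2.304000) → (1.466000, 1.577440)
(x_1(0.34), x_2(0.34)) ≈ (1.4660, 1.5774)

1.4660, 1.5774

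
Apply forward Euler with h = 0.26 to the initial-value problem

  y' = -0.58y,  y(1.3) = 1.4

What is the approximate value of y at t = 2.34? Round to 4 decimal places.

Euler: y_{n+1} = y_n + h·f(t_n, y_n).
t=1.300000, y=1.400000: f=-0.812000 → y ← 1.400000 + 0.26·(-0.812000) = 1.188880
t=1.560000, y=1.188880: f=-0.689550 → y ← 1.188880 + 0.26·(-0.689550) = 1.009597
t=1.820000, y=1.009597: f=-0.585566 → y ← 1.009597 + 0.26·(-0.585566) = 0.857350
t=2.080000, y=0.857350: f=-0.497263 → y ← 0.857350 + 0.26·(-0.497263) = 0.728061
y(2.34) ≈ 0.7281

0.7281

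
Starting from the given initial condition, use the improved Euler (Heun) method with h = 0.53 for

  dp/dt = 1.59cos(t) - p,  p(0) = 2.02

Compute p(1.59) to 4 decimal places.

0.9876

Heun: k1 = f(t_n, p_n); k2 = f(t_n + h, p_n + h·k1); p_{n+1} = p_n + (h/2)·(k1 + k2).
t=0.000000, p=2.020000:
  k1 = f(0.000000, 2.020000) = -0.430000
  k2 = f(0.530000, 1.792100) = -0.420237
  p ← 2.020000 + (0.53/2)·(-0.430000 + (-0.420237)) = 1.794687
t=0.530000, p=1.794687:
  k1 = f(0.530000, 1.794687) = -0.422824
  k2 = f(1.060000, 1.570591) = -0.793284
  p ← 1.794687 + (0.53/2)·(-0.422824 + (-0.793284)) = 1.472419
t=1.060000, p=1.472419:
  k1 = f(1.060000, 1.472419) = -0.695112
  k2 = f(1.590000, 1.104009) = -1.134541
  p ← 1.472419 + (0.53/2)·(-0.695112 + (-1.134541)) = 0.987561
p(1.59) ≈ 0.9876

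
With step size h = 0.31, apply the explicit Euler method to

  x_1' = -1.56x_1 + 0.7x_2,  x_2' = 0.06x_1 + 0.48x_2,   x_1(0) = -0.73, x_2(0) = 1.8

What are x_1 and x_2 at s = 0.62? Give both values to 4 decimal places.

Euler on (x_1,x_2): x_1_{n+1} = x_1_n + h·x_1', x_2_{n+1} = x_2_n + h·x_2'.
0.000000: (-0.730000, 1.800000); f=(2.398800, 0.820200) → (0.013628, 2.054262)
0.310000: (0.013628, 2.054262); f=(1.416724, 0.986863) → (0.452812, 2.360190)
(x_1(0.62), x_2(0.62)) ≈ (0.4528, 2.3602)

0.4528, 2.3602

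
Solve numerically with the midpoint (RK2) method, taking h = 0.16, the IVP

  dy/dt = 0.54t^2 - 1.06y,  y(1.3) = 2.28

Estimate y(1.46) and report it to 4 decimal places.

Midpoint: k1 = f(t_n, y_n); k2 = f(t_n + h/2, y_n + (h/2)·k1); y_{n+1} = y_n + h·k2.
t=1.300000, y=2.280000:
  k1 = f(1.300000, 2.280000) = -1.504200
  k2 = f(1.380000, 2.159664) = -1.260868
  y ← 2.280000 + 0.16·(-1.260868) = 2.078261
y(1.46) ≈ 2.0783

2.0783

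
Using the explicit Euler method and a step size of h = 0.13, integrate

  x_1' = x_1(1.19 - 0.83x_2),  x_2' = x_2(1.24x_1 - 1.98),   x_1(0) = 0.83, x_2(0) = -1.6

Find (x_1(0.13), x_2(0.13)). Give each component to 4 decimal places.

Euler on (x_1,x_2): x_1_{n+1} = x_1_n + h·x_1', x_2_{n+1} = x_2_n + h·x_2'.
0.000000: (0.830000, -1.600000); f=(2.089940, 1.521280) → (1.101692, -1.402234)
(x_1(0.13), x_2(0.13)) ≈ (1.1017, -1.4022)

1.1017, -1.4022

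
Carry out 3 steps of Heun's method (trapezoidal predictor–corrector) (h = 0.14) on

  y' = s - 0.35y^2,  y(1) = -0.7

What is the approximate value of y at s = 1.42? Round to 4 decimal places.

Heun: k1 = f(s_n, y_n); k2 = f(s_n + h, y_n + h·k1); y_{n+1} = y_n + (h/2)·(k1 + k2).
s=1.000000, y=-0.700000:
  k1 = f(1.000000, -0.700000) = 0.828500
  k2 = f(1.140000, -0.584010) = 1.020626
  y ← -0.700000 + (0.14/2)·(0.828500 + 1.020626) = -0.570561
s=1.140000, y=-0.570561:
  k1 = f(1.140000, -0.570561) = 1.026061
  k2 = f(1.280000, -0.426913) = 1.216211
  y ← -0.570561 + (0.14/2)·(1.026061 + 1.216211) = -0.413602
s=1.280000, y=-0.413602:
  k1 = f(1.280000, -0.413602) = 1.220127
  k2 = f(1.420000, -0.242784) = 1.399370
  y ← -0.413602 + (0.14/2)·(1.220127 + 1.399370) = -0.230237
y(1.42) ≈ -0.2302

-0.2302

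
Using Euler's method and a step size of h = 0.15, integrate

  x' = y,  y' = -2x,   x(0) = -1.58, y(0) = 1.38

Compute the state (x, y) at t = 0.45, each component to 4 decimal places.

Euler on (x,y): x_{n+1} = x_n + h·x', y_{n+1} = y_n + h·y'.
0.000000: (-1.580000, 1.380000); f=(1.380000, 3.160000) → (-1.373000, 1.854000)
0.150000: (-1.373000, 1.854000); f=(1.854000, 2.746000) → (-1.094900, 2.265900)
0.300000: (-1.094900, 2.265900); f=(2.265900, 2.189800) → (-0.755015, 2.594370)
(x(0.45), y(0.45)) ≈ (-0.7550, 2.5944)

-0.7550, 2.5944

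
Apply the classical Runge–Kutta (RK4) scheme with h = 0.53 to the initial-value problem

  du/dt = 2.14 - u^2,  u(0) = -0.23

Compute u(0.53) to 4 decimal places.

RK4: k1 = f(t_n, u_n); k2 = f(t_n + h/2, u_n + (h/2)·k1); k3 = f(t_n + h/2, u_n + (h/2)·k2); k4 = f(t_n + h, u_n + h·k3); u_{n+1} = u_n + (h/6)·(k1 + 2k2 + 2k3 + k4).
t=0.000000, u=-0.230000:
  k1 = f(0.000000, -0.230000) = 2.087100
  k2 = f(0.265000, 0.323082) = 2.035618
  k3 = f(0.265000, 0.309439) = 2.044248
  k4 = f(0.530000, 0.853451) = 1.411621
  u ← -0.230000 + (0.53/6)·(k1 + 2k2 + 2k3 + k4) = 0.799830
u(0.53) ≈ 0.7998

0.7998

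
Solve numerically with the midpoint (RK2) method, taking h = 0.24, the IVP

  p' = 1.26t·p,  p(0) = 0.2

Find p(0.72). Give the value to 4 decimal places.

Midpoint: k1 = f(t_n, p_n); k2 = f(t_n + h/2, p_n + (h/2)·k1); p_{n+1} = p_n + h·k2.
t=0.000000, p=0.200000:
  k1 = f(0.000000, 0.200000) = 0.000000
  k2 = f(0.120000, 0.200000) = 0.030240
  p ← 0.200000 + 0.24·0.030240 = 0.207258
t=0.240000, p=0.207258:
  k1 = f(0.240000, 0.207258) = 0.062675
  k2 = f(0.360000, 0.214779) = 0.097424
  p ← 0.207258 + 0.24·0.097424 = 0.230639
t=0.480000, p=0.230639:
  k1 = f(0.480000, 0.230639) = 0.139491
  k2 = f(0.600000, 0.247378) = 0.187018
  p ← 0.230639 + 0.24·0.187018 = 0.275524
p(0.72) ≈ 0.2755

0.2755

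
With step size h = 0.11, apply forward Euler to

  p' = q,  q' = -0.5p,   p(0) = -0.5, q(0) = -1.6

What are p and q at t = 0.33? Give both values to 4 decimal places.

-1.0179, -1.4886

Euler on (p,q): p_{n+1} = p_n + h·p', q_{n+1} = q_n + h·q'.
0.000000: (-0.500000, -1.600000); f=(-1.600000, 0.250000) → (-0.676000, -1.572500)
0.110000: (-0.676000, -1.572500); f=(-1.572500, 0.338000) → (-0.848975, -1.535320)
0.220000: (-0.848975, -1.535320); f=(-1.535320, 0.424488) → (-1.017860, -1.488626)
(p(0.33), q(0.33)) ≈ (-1.0179, -1.4886)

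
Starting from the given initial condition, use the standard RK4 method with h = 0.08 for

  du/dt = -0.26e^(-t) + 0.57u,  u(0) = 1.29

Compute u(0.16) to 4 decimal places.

1.3729

RK4: k1 = f(t_n, u_n); k2 = f(t_n + h/2, u_n + (h/2)·k1); k3 = f(t_n + h/2, u_n + (h/2)·k2); k4 = f(t_n + h, u_n + h·k3); u_{n+1} = u_n + (h/6)·(k1 + 2k2 + 2k3 + k4).
t=0.000000, u=1.290000:
  k1 = f(0.000000, 1.290000) = 0.475300
  k2 = f(0.040000, 1.309012) = 0.496332
  k3 = f(0.040000, 1.309853) = 0.496811
  k4 = f(0.080000, 1.329745) = 0.517944
  u ← 1.290000 + (0.08/6)·(k1 + 2k2 + 2k3 + k4) = 1.329727
t=0.080000, u=1.329727:
  k1 = f(0.080000, 1.329727) = 0.517934
  k2 = f(0.120000, 1.350444) = 0.539154
  k3 = f(0.120000, 1.351293) = 0.539638
  k4 = f(0.160000, 1.372898) = 0.560995
  u ← 1.329727 + (0.08/6)·(k1 + 2k2 + 2k3 + k4) = 1.372881
u(0.16) ≈ 1.3729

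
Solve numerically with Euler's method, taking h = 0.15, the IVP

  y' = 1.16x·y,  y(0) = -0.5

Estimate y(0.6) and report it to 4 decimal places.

-0.5821

Euler: y_{n+1} = y_n + h·f(x_n, y_n).
x=0.000000, y=-0.500000: f=0.000000 → y ← -0.500000 + 0.15·0.000000 = -0.500000
x=0.150000, y=-0.500000: f=-0.087000 → y ← -0.500000 + 0.15·(-0.087000) = -0.513050
x=0.300000, y=-0.513050: f=-0.178541 → y ← -0.513050 + 0.15·(-0.178541) = -0.539831
x=0.450000, y=-0.539831: f=-0.281792 → y ← -0.539831 + 0.15·(-0.281792) = -0.582100
y(0.6) ≈ -0.5821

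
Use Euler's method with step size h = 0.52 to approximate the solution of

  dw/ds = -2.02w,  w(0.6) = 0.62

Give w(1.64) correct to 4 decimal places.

Euler: w_{n+1} = w_n + h·f(s_n, w_n).
s=0.600000, w=0.620000: f=-1.252400 → w ← 0.620000 + 0.52·(-1.252400) = -0.031248
s=1.120000, w=-0.031248: f=0.063121 → w ← -0.031248 + 0.52·0.063121 = 0.001575
w(1.64) ≈ 0.0016

0.0016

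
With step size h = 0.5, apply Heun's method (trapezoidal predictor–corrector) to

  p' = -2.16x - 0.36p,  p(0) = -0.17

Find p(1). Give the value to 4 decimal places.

-1.1060

Heun: k1 = f(x_n, p_n); k2 = f(x_n + h, p_n + h·k1); p_{n+1} = p_n + (h/2)·(k1 + k2).
x=0.000000, p=-0.170000:
  k1 = f(0.000000, -0.170000) = 0.061200
  k2 = f(0.500000, -0.139400) = -1.029816
  p ← -0.170000 + (0.5/2)·(0.061200 + (-1.029816)) = -0.412154
x=0.500000, p=-0.412154:
  k1 = f(0.500000, -0.412154) = -0.931625
  k2 = f(1.000000, -0.877966) = -1.843932
  p ← -0.412154 + (0.5/2)·(-0.931625 + (-1.843932)) = -1.106043
p(1) ≈ -1.1060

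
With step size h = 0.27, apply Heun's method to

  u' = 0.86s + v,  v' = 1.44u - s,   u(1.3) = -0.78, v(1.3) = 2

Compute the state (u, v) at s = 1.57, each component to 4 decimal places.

0.0049, 1.4729

Heun on (u,v): k1 = f(s_n, state_n); k2 = f(s_n + h, state_n + h·k1); state_{n+1} = state_n + (h/2)·(k1 + k2).
1.300000: (-0.780000, 2.000000)
  k1 = (3.118000, -2.423200)
  predictor → (0.061860, 1.345736)
  k2 = (2.695936, -1.480922)
  → (0.004881, 1.472944)
(u(1.57), v(1.57)) ≈ (0.0049, 1.4729)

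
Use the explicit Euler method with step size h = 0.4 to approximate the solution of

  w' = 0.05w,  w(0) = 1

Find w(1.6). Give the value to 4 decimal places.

Euler: w_{n+1} = w_n + h·f(x_n, w_n).
x=0.000000, w=1.000000: f=0.050000 → w ← 1.000000 + 0.4·0.050000 = 1.020000
x=0.400000, w=1.020000: f=0.051000 → w ← 1.020000 + 0.4·0.051000 = 1.040400
x=0.800000, w=1.040400: f=0.052020 → w ← 1.040400 + 0.4·0.052020 = 1.061208
x=1.200000, w=1.061208: f=0.053060 → w ← 1.061208 + 0.4·0.053060 = 1.082432
w(1.6) ≈ 1.0824

1.0824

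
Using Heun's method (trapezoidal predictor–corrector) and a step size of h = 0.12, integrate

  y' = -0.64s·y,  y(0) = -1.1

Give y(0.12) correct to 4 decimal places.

Heun: k1 = f(s_n, y_n); k2 = f(s_n + h, y_n + h·k1); y_{n+1} = y_n + (h/2)·(k1 + k2).
s=0.000000, y=-1.100000:
  k1 = f(0.000000, -1.100000) = 0.000000
  k2 = f(0.120000, -1.100000) = 0.084480
  y ← -1.100000 + (0.12/2)·(0.000000 + 0.084480) = -1.094931
y(0.12) ≈ -1.0949

-1.0949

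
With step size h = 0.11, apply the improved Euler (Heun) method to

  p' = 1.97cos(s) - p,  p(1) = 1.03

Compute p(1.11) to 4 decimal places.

Heun: k1 = f(s_n, p_n); k2 = f(s_n + h, p_n + h·k1); p_{n+1} = p_n + (h/2)·(k1 + k2).
s=1.000000, p=1.030000:
  k1 = f(1.000000, 1.030000) = 0.034396
  k2 = f(1.110000, 1.033784) = -0.157800
  p ← 1.030000 + (0.11/2)·(0.034396 + (-0.157800)) = 1.023213
p(1.11) ≈ 1.0232

1.0232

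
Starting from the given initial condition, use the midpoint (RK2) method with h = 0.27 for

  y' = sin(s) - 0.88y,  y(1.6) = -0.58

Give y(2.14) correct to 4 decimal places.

Midpoint: k1 = f(s_n, y_n); k2 = f(s_n + h/2, y_n + (h/2)·k1); y_{n+1} = y_n + h·k2.
s=1.600000, y=-0.580000:
  k1 = f(1.600000, -0.580000) = 1.509974
  k2 = f(1.735000, -0.376154) = 1.317564
  y ← -0.580000 + 0.27·1.317564 = -0.224258
s=1.870000, y=-0.224258:
  k1 = f(1.870000, -0.224258) = 1.152918
  k2 = f(2.005000, -0.068614) = 0.967585
  y ← -0.224258 + 0.27·0.967585 = 0.036990
y(2.14) ≈ 0.0370

0.0370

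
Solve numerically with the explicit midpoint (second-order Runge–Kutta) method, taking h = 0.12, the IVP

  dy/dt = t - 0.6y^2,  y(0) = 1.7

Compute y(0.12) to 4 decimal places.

1.5238

Midpoint: k1 = f(t_n, y_n); k2 = f(t_n + h/2, y_n + (h/2)·k1); y_{n+1} = y_n + h·k2.
t=0.000000, y=1.700000:
  k1 = f(0.000000, 1.700000) = -1.734000
  k2 = f(0.060000, 1.595960) = -1.468253
  y ← 1.700000 + 0.12·(-1.468253) = 1.523810
y(0.12) ≈ 1.5238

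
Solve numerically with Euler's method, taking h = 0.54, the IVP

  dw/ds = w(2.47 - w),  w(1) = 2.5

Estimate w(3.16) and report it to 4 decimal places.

Euler: w_{n+1} = w_n + h·f(s_n, w_n).
s=1.000000, w=2.500000: f=-0.075000 → w ← 2.500000 + 0.54·(-0.075000) = 2.459500
s=1.540000, w=2.459500: f=0.025825 → w ← 2.459500 + 0.54·0.025825 = 2.473445
s=2.080000, w=2.473445: f=-0.008522 → w ← 2.473445 + 0.54·(-0.008522) = 2.468844
s=2.620000, w=2.468844: f=0.002855 → w ← 2.468844 + 0.54·0.002855 = 2.470385
w(3.16) ≈ 2.4704

2.4704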